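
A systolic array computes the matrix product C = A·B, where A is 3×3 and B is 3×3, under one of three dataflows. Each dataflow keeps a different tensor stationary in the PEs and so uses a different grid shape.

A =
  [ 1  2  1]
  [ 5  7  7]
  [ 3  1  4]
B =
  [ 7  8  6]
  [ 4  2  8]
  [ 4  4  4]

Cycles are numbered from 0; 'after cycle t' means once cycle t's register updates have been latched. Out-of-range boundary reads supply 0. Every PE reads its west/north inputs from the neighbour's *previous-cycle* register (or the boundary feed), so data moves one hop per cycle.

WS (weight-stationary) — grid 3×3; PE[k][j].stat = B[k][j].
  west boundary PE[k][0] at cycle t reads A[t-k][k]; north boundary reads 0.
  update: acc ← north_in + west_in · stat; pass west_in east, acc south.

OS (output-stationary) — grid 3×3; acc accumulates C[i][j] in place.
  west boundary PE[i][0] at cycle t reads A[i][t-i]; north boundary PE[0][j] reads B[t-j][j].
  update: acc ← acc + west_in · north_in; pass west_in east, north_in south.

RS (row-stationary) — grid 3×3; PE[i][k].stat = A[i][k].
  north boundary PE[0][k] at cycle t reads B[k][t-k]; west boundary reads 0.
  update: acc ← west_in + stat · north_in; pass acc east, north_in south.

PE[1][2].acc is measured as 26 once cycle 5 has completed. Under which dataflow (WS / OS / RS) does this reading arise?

— WS: 3×3; PE[1][2] trace:
  step 0 · PE1,2: acc=0; fwd→0 fwd↓0
  step 1 · PE1,2: acc=0; fwd→0 fwd↓0
  step 2 · PE1,2: acc=0; fwd→0 fwd↓0
  step 3 · PE1,2: acc=22; fwd→2 fwd↓22
  step 4 · PE1,2: acc=86; fwd→7 fwd↓86
  step 5 · PE1,2: acc=26; fwd→1 fwd↓26
— OS: 3×3; PE[1][2] trace:
  step 0 · PE1,2: acc=0; fwd→0 fwd↓0
  step 1 · PE1,2: acc=0; fwd→0 fwd↓0
  step 2 · PE1,2: acc=0; fwd→0 fwd↓0
  step 3 · PE1,2: acc=30; fwd→5 fwd↓6
  step 4 · PE1,2: acc=86; fwd→7 fwd↓8
  step 5 · PE1,2: acc=114; fwd→7 fwd↓4
— RS: 3×3; PE[1][2] trace:
  step 0 · PE1,2: acc=0; fwd→0 fwd↓0
  step 1 · PE1,2: acc=0; fwd→0 fwd↓0
  step 2 · PE1,2: acc=0; fwd→0 fwd↓0
  step 3 · PE1,2: acc=91; fwd→91 fwd↓4
  step 4 · PE1,2: acc=82; fwd→82 fwd↓4
  step 5 · PE1,2: acc=114; fwd→114 fwd↓4

dataflow = WS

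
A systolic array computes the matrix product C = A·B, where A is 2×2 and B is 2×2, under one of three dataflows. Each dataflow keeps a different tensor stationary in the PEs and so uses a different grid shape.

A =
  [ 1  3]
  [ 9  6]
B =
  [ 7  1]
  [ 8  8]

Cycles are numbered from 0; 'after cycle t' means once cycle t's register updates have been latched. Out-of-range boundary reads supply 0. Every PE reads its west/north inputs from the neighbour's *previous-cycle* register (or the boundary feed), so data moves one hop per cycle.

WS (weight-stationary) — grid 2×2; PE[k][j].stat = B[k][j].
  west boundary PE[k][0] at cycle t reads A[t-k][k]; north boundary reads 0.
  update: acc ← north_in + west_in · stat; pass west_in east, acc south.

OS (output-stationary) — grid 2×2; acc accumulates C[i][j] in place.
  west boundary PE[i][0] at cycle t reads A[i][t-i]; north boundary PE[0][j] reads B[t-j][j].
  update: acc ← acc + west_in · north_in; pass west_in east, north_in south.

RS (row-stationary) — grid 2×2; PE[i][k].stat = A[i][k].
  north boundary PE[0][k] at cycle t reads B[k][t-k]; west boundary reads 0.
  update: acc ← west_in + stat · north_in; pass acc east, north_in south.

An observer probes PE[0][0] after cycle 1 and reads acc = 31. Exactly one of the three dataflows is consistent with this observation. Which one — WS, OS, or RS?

dataflow = OS

WS [2×2] PE[0][0] across cycles:
  [0] (0,0) acc=7 (h:1 v:7)
  [1] (0,0) acc=63 (h:9 v:63)
OS [2×2] PE[0][0] across cycles:
  [0] (0,0) acc=7 (h:1 v:7)
  [1] (0,0) acc=31 (h:3 v:8)
RS [2×2] PE[0][0] across cycles:
  [0] (0,0) acc=7 (h:7 v:7)
  [1] (0,0) acc=1 (h:1 v:1)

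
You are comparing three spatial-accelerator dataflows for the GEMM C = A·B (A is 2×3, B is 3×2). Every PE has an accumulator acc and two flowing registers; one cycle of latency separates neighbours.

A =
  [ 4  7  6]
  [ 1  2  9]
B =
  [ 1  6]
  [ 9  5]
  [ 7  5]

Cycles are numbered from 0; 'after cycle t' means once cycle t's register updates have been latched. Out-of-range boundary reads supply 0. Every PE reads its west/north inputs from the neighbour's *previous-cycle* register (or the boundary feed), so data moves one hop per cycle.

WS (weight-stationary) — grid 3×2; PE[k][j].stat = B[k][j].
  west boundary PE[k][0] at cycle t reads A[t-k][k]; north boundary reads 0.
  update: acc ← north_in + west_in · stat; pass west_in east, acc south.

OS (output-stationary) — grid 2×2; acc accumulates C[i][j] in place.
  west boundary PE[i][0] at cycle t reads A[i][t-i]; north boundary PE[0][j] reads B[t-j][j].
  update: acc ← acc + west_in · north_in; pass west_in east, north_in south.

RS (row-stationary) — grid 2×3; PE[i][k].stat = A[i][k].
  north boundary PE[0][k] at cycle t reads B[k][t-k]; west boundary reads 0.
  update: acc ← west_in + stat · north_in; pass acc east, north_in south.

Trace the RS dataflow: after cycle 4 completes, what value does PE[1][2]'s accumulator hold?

PE[1][2].acc = 61

RS (2×3). Following PE[1][2] plus its west/north inputs:
  step 0 · PE0,2: acc=0; fwd→0 fwd↓0
  step 0 · PE1,1: acc=0; fwd→0 fwd↓0
  step 0 · PE1,2: acc=0; fwd→0 fwd↓0
  step 1 · PE0,2: acc=0; fwd→0 fwd↓0
  step 1 · PE1,1: acc=0; fwd→0 fwd↓0
  step 1 · PE1,2: acc=0; fwd→0 fwd↓0
  step 2 · PE0,2: acc=109; fwd→109 fwd↓7
  step 2 · PE1,1: acc=19; fwd→19 fwd↓9
  step 2 · PE1,2: acc=0; fwd→0 fwd↓0
  step 3 · PE0,2: acc=89; fwd→89 fwd↓5
  step 3 · PE1,1: acc=16; fwd→16 fwd↓5
  step 3 · PE1,2: acc=82; fwd→82 fwd↓7
  step 4 · PE0,2: acc=0; fwd→0 fwd↓0
  step 4 · PE1,1: acc=0; fwd→0 fwd↓0
  step 4 · PE1,2: acc=61; fwd→61 fwd↓5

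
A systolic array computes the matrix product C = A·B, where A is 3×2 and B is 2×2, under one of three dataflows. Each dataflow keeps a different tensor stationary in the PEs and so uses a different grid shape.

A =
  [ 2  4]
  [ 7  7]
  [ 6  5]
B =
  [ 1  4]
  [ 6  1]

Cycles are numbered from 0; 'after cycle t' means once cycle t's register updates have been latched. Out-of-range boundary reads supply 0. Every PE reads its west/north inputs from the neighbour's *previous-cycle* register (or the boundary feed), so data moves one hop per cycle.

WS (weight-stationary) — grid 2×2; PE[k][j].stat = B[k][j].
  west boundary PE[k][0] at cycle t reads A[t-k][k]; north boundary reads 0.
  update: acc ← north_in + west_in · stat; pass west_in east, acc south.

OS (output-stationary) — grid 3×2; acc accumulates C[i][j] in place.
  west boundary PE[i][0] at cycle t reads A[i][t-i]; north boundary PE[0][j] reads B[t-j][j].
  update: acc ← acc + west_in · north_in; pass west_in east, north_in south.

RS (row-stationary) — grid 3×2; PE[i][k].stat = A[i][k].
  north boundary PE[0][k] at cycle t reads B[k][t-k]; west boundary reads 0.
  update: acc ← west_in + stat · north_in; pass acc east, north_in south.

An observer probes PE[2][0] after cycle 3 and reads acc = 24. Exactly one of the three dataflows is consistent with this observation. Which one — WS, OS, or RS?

— WS: 2×2 array has no PE[2][0].
— OS: 3×2; PE[2][0] trace:
  @0  [2,0]  acc 0  |  →0  ↓0
  @1  [2,0]  acc 0  |  →0  ↓0
  @2  [2,0]  acc 6  |  →6  ↓1
  @3  [2,0]  acc 36  |  →5  ↓6
— RS: 3×2; PE[2][0] trace:
  @0  [2,0]  acc 0  |  →0  ↓0
  @1  [2,0]  acc 0  |  →0  ↓0
  @2  [2,0]  acc 6  |  →6  ↓1
  @3  [2,0]  acc 24  |  →24  ↓4

dataflow = RS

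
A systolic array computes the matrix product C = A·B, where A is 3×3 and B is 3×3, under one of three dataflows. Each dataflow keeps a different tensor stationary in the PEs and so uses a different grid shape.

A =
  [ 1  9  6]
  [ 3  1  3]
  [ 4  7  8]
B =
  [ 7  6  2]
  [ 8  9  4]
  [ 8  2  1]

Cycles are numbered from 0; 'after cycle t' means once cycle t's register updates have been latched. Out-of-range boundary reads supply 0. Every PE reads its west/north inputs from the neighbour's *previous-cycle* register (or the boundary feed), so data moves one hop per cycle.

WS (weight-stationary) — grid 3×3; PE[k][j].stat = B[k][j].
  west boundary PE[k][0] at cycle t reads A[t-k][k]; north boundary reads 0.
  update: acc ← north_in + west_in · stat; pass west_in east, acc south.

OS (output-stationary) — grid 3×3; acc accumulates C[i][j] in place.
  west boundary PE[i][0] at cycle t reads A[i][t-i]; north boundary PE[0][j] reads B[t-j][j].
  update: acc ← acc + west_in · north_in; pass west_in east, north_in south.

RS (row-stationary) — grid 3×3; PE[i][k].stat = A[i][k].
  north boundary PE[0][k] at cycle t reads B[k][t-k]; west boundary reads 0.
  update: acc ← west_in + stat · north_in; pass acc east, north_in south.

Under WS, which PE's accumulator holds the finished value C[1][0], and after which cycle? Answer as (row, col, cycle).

(row, col, cycle) = (2, 0, 3)

WS: C[1][0] accumulates in PE[2][0]:
  cycle 0: PE[2][0] → acc 0, east 0, south 0
  cycle 1: PE[2][0] → acc 0, east 0, south 0
  cycle 2: PE[2][0] → acc 127, east 6, south 127
  cycle 3: PE[2][0] → acc 53, east 3, south 53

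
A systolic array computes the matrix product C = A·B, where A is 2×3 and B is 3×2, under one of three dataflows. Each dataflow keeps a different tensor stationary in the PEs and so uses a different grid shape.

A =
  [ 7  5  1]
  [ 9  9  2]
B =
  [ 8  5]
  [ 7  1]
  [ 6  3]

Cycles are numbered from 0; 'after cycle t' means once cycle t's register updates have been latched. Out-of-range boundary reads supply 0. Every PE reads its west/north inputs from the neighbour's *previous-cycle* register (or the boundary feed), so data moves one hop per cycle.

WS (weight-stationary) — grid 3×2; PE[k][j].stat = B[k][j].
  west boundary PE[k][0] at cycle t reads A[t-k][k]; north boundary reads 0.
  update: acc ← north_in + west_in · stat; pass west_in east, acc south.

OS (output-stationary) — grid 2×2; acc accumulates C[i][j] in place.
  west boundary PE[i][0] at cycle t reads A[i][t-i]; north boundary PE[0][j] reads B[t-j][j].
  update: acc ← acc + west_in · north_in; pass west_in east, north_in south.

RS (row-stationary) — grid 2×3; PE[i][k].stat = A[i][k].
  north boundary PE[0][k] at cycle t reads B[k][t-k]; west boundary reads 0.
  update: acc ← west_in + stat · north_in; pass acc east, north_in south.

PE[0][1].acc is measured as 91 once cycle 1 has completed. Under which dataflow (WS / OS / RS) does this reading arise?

dataflow = RS

Under WS (3×2), PE[0][1]:
  0: (0,1).acc=0  regs=<0,0>
  1: (0,1).acc=35  regs=<7,35>
Under OS (2×2), PE[0][1]:
  0: (0,1).acc=0  regs=<0,0>
  1: (0,1).acc=35  regs=<7,5>
Under RS (2×3), PE[0][1]:
  0: (0,1).acc=0  regs=<0,0>
  1: (0,1).acc=91  regs=<91,7>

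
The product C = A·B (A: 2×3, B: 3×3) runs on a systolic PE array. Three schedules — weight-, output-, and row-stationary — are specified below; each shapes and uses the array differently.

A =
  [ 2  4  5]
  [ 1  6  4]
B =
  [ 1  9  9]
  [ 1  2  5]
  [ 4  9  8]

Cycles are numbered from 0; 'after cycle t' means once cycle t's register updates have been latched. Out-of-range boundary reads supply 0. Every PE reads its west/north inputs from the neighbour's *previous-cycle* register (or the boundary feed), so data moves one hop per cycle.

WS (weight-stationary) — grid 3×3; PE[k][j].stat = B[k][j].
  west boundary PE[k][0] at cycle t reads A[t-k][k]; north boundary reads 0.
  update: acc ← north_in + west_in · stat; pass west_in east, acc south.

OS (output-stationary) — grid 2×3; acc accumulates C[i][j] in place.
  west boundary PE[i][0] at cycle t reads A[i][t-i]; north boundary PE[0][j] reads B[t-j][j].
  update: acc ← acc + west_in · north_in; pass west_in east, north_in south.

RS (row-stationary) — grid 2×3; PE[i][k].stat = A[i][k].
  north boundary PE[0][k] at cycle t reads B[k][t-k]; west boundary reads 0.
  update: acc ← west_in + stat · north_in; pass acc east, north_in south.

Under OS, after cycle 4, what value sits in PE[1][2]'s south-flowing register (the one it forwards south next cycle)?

Tracing OS — 2×3 array, target PE[1][2]:
  [0] (0,2) acc=0 (h:0 v:0)
  [0] (1,1) acc=0 (h:0 v:0)
  [0] (1,2) acc=0 (h:0 v:0)
  [1] (0,2) acc=0 (h:0 v:0)
  [1] (1,1) acc=0 (h:0 v:0)
  [1] (1,2) acc=0 (h:0 v:0)
  [2] (0,2) acc=18 (h:2 v:9)
  [2] (1,1) acc=9 (h:1 v:9)
  [2] (1,2) acc=0 (h:0 v:0)
  [3] (0,2) acc=38 (h:4 v:5)
  [3] (1,1) acc=21 (h:6 v:2)
  [3] (1,2) acc=9 (h:1 v:9)
  [4] (0,2) acc=78 (h:5 v:8)
  [4] (1,1) acc=57 (h:4 v:9)
  [4] (1,2) acc=39 (h:6 v:5)

register = 5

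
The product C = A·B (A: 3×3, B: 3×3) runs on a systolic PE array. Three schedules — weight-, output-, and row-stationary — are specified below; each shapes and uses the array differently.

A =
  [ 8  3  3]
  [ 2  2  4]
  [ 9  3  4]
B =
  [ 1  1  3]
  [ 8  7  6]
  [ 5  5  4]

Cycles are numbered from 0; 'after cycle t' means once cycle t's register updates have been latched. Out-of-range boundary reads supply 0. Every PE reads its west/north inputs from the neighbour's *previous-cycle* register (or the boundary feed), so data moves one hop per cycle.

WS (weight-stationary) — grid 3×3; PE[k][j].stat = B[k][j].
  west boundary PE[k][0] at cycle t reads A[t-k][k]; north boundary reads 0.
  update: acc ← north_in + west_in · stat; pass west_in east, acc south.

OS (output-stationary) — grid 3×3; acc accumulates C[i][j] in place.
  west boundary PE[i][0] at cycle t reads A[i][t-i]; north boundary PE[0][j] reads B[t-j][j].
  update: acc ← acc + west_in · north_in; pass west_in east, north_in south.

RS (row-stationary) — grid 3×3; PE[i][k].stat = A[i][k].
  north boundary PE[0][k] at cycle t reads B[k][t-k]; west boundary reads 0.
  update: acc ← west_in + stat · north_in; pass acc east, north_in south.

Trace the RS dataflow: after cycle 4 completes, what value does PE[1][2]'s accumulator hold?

PE[1][2].acc = 36

RS on a 3×3 grid — tracing PE[1][2] and its feeders:
  [0] (0,2) acc=0 (h:0 v:0)
  [0] (1,1) acc=0 (h:0 v:0)
  [0] (1,2) acc=0 (h:0 v:0)
  [1] (0,2) acc=0 (h:0 v:0)
  [1] (1,1) acc=0 (h:0 v:0)
  [1] (1,2) acc=0 (h:0 v:0)
  [2] (0,2) acc=47 (h:47 v:5)
  [2] (1,1) acc=18 (h:18 v:8)
  [2] (1,2) acc=0 (h:0 v:0)
  [3] (0,2) acc=44 (h:44 v:5)
  [3] (1,1) acc=16 (h:16 v:7)
  [3] (1,2) acc=38 (h:38 v:5)
  [4] (0,2) acc=54 (h:54 v:4)
  [4] (1,1) acc=18 (h:18 v:6)
  [4] (1,2) acc=36 (h:36 v:5)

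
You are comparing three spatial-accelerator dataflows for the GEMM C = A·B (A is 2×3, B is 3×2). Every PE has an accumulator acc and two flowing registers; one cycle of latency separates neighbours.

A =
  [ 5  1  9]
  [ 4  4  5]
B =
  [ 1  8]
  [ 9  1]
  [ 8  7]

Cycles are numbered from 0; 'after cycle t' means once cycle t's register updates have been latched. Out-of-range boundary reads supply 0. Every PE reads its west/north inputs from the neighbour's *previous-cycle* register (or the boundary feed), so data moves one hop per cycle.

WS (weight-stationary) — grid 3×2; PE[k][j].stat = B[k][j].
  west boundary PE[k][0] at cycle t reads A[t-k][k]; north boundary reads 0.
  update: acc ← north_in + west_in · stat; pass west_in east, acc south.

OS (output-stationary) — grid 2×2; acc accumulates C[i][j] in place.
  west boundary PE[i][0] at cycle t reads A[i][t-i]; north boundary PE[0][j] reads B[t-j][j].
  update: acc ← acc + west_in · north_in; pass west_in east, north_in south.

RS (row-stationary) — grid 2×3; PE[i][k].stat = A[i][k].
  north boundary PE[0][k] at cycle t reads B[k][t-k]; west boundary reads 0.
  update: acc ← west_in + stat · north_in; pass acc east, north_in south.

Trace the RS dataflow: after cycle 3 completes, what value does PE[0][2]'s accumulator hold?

PE[0][2].acc = 104

RS on a 2×3 grid — tracing PE[0][2] and its feeders:
  step 0 · PE0,1: acc=0; fwd→0 fwd↓0
  step 0 · PE0,2: acc=0; fwd→0 fwd↓0
  step 1 · PE0,1: acc=14; fwd→14 fwd↓9
  step 1 · PE0,2: acc=0; fwd→0 fwd↓0
  step 2 · PE0,1: acc=41; fwd→41 fwd↓1
  step 2 · PE0,2: acc=86; fwd→86 fwd↓8
  step 3 · PE0,1: acc=0; fwd→0 fwd↓0
  step 3 · PE0,2: acc=104; fwd→104 fwd↓7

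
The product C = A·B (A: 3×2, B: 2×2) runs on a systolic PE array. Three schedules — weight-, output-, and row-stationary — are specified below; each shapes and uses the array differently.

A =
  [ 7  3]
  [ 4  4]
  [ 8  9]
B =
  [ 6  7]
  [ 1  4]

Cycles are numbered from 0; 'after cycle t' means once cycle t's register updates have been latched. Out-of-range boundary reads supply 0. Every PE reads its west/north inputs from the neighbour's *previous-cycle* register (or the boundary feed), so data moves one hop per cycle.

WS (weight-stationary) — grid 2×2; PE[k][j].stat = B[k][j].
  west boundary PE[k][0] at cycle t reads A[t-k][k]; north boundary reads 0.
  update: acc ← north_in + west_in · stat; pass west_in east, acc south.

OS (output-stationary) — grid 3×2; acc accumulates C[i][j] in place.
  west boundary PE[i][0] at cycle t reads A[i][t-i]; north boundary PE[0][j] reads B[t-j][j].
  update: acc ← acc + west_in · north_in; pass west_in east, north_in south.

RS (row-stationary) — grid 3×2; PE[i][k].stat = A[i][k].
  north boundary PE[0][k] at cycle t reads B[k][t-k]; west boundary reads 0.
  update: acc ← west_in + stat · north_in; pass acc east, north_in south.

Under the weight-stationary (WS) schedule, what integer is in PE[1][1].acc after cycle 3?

PE[1][1].acc = 44

Tracing WS — 2×2 array, target PE[1][1]:
  @0  [0,1]  acc 0  |  →0  ↓0
  @0  [1,0]  acc 0  |  →0  ↓0
  @0  [1,1]  acc 0  |  →0  ↓0
  @1  [0,1]  acc 49  |  →7  ↓49
  @1  [1,0]  acc 45  |  →3  ↓45
  @1  [1,1]  acc 0  |  →0  ↓0
  @2  [0,1]  acc 28  |  →4  ↓28
  @2  [1,0]  acc 28  |  →4  ↓28
  @2  [1,1]  acc 61  |  →3  ↓61
  @3  [0,1]  acc 56  |  →8  ↓56
  @3  [1,0]  acc 57  |  →9  ↓57
  @3  [1,1]  acc 44  |  →4  ↓44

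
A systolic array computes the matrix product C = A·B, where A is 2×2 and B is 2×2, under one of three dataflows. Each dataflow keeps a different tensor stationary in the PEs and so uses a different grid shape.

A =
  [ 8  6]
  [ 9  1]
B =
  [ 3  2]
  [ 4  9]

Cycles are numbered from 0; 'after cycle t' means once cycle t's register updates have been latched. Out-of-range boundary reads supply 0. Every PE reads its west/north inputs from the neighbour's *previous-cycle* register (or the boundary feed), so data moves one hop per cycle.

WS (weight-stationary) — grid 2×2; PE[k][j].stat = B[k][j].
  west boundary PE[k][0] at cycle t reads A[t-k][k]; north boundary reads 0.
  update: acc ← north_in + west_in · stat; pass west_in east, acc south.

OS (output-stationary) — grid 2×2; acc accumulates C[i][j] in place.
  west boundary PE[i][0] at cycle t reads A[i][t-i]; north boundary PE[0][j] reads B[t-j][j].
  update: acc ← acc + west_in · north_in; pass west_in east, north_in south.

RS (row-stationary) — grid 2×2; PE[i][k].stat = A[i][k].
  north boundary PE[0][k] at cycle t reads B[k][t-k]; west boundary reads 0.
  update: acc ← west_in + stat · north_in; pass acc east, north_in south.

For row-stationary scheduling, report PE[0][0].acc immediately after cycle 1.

RS 2×2: PE[0][0] cycle-by-cycle (with neighbour feeds):
  @0  [0,0]  acc 24  |  →24  ↓3
  @1  [0,0]  acc 16  |  →16  ↓2

PE[0][0].acc = 16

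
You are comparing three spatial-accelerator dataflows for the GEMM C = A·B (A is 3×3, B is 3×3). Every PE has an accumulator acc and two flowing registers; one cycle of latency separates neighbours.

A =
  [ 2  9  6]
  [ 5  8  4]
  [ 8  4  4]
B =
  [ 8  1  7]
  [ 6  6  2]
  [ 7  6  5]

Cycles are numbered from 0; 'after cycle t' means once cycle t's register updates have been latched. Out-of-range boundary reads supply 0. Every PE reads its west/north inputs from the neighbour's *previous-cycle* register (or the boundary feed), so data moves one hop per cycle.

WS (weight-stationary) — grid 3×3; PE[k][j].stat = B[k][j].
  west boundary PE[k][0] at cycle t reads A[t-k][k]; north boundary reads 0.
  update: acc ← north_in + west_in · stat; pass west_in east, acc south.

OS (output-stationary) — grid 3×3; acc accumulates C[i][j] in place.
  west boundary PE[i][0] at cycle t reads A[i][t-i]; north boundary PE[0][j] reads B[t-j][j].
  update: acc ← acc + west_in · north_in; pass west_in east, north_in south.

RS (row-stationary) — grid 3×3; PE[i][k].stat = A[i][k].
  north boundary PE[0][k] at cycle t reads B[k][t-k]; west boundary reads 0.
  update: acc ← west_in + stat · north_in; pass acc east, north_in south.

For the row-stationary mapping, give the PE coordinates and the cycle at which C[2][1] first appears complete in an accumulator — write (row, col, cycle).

RS: C[2][1] accumulates in PE[2][2]:
  t=0 PE[2][2]: acc=0 h=0 v=0
  t=1 PE[2][2]: acc=0 h=0 v=0
  t=2 PE[2][2]: acc=0 h=0 v=0
  t=3 PE[2][2]: acc=0 h=0 v=0
  t=4 PE[2][2]: acc=116 h=116 v=7
  t=5 PE[2][2]: acc=56 h=56 v=6

(row, col, cycle) = (2, 2, 5)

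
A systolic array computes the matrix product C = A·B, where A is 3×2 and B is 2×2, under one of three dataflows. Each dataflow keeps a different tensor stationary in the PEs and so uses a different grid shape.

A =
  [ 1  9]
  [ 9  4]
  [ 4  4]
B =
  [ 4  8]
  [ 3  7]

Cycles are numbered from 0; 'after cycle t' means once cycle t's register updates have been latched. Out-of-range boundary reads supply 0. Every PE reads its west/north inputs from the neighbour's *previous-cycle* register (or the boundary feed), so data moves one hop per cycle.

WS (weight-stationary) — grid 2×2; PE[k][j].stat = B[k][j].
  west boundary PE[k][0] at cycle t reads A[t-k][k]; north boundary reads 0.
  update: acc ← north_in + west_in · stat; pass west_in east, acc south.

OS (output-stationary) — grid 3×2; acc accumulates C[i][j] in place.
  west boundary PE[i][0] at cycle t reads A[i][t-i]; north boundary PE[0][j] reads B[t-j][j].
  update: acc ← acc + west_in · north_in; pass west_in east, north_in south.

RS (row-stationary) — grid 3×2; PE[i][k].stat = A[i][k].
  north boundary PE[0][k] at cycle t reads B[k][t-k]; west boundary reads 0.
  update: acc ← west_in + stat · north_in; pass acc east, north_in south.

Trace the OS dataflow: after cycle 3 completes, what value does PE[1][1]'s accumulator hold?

PE[1][1].acc = 100

Tracing OS — 3×2 array, target PE[1][1]:
  [0] (0,1) acc=0 (h:0 v:0)
  [0] (1,0) acc=0 (h:0 v:0)
  [0] (1,1) acc=0 (h:0 v:0)
  [1] (0,1) acc=8 (h:1 v:8)
  [1] (1,0) acc=36 (h:9 v:4)
  [1] (1,1) acc=0 (h:0 v:0)
  [2] (0,1) acc=71 (h:9 v:7)
  [2] (1,0) acc=48 (h:4 v:3)
  [2] (1,1) acc=72 (h:9 v:8)
  [3] (0,1) acc=71 (h:0 v:0)
  [3] (1,0) acc=48 (h:0 v:0)
  [3] (1,1) acc=100 (h:4 v:7)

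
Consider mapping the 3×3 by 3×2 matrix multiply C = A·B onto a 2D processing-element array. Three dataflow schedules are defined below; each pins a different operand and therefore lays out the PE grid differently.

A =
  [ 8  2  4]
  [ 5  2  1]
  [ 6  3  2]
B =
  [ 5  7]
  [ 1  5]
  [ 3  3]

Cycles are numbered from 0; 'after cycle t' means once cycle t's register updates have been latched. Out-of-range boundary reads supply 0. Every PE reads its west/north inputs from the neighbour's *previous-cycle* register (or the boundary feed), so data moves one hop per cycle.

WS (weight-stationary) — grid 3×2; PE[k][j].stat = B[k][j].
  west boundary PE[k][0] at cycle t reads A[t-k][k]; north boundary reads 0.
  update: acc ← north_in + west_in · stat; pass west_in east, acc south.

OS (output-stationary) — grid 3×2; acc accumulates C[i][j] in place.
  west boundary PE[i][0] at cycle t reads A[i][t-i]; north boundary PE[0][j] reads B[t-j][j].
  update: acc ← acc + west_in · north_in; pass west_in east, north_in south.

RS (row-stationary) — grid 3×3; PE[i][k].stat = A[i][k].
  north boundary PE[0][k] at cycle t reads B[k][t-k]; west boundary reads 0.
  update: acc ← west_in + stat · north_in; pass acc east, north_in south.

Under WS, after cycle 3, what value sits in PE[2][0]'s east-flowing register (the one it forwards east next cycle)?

WS on a 3×2 grid — tracing PE[2][0] and its feeders:
  cycle 0: PE[1][0] → acc 0, east 0, south 0
  cycle 0: PE[2][0] → acc 0, east 0, south 0
  cycle 1: PE[1][0] → acc 42, east 2, south 42
  cycle 1: PE[2][0] → acc 0, east 0, south 0
  cycle 2: PE[1][0] → acc 27, east 2, south 27
  cycle 2: PE[2][0] → acc 54, east 4, south 54
  cycle 3: PE[1][0] → acc 33, east 3, south 33
  cycle 3: PE[2][0] → acc 30, east 1, south 30

register = 1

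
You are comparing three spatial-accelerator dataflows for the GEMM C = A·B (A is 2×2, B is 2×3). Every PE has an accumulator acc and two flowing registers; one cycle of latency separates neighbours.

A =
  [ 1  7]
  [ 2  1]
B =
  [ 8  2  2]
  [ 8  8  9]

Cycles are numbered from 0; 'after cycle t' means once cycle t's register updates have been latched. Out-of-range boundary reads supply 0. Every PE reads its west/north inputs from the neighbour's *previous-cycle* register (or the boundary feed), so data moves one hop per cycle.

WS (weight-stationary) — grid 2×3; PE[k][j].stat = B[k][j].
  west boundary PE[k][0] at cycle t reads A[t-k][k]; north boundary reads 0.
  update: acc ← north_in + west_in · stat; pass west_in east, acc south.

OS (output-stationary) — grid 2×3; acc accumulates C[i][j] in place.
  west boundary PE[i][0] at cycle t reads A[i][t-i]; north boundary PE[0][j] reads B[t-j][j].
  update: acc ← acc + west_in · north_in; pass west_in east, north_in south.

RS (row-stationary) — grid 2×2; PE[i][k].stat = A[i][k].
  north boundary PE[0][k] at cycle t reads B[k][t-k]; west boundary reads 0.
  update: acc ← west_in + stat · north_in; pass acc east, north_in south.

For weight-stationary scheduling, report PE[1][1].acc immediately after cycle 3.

Tracing WS — 2×3 array, target PE[1][1]:
  c0 r0c1: 0 / 0 / 0
  c0 r1c0: 0 / 0 / 0
  c0 r1c1: 0 / 0 / 0
  c1 r0c1: 2 / 1 / 2
  c1 r1c0: 64 / 7 / 64
  c1 r1c1: 0 / 0 / 0
  c2 r0c1: 4 / 2 / 4
  c2 r1c0: 24 / 1 / 24
  c2 r1c1: 58 / 7 / 58
  c3 r0c1: 0 / 0 / 0
  c3 r1c0: 0 / 0 / 0
  c3 r1c1: 12 / 1 / 12

PE[1][1].acc = 12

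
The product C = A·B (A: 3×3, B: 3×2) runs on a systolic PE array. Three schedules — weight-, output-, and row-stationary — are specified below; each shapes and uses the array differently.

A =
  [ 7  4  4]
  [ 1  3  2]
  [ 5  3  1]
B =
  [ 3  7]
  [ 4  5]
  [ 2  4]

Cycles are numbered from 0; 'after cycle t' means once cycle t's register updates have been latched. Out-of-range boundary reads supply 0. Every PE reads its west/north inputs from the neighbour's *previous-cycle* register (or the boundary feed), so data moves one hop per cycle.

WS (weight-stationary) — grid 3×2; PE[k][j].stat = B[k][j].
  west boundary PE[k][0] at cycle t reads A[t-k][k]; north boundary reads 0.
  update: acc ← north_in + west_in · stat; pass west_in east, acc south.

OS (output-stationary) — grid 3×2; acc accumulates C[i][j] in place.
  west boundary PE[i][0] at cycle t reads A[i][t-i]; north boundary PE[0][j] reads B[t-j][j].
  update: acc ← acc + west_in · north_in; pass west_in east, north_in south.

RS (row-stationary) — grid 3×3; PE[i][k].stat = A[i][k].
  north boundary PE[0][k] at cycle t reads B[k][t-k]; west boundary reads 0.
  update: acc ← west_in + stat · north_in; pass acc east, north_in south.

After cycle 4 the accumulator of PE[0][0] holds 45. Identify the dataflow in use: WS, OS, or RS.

WS [3×2] PE[0][0] across cycles:
  0: (0,0).acc=21  regs=<7,21>
  1: (0,0).acc=3  regs=<1,3>
  2: (0,0).acc=15  regs=<5,15>
  3: (0,0).acc=0  regs=<0,0>
  4: (0,0).acc=0  regs=<0,0>
OS [3×2] PE[0][0] across cycles:
  0: (0,0).acc=21  regs=<7,3>
  1: (0,0).acc=37  regs=<4,4>
  2: (0,0).acc=45  regs=<4,2>
  3: (0,0).acc=45  regs=<0,0>
  4: (0,0).acc=45  regs=<0,0>
RS [3×3] PE[0][0] across cycles:
  0: (0,0).acc=21  regs=<21,3>
  1: (0,0).acc=49  regs=<49,7>
  2: (0,0).acc=0  regs=<0,0>
  3: (0,0).acc=0  regs=<0,0>
  4: (0,0).acc=0  regs=<0,0>

dataflow = OS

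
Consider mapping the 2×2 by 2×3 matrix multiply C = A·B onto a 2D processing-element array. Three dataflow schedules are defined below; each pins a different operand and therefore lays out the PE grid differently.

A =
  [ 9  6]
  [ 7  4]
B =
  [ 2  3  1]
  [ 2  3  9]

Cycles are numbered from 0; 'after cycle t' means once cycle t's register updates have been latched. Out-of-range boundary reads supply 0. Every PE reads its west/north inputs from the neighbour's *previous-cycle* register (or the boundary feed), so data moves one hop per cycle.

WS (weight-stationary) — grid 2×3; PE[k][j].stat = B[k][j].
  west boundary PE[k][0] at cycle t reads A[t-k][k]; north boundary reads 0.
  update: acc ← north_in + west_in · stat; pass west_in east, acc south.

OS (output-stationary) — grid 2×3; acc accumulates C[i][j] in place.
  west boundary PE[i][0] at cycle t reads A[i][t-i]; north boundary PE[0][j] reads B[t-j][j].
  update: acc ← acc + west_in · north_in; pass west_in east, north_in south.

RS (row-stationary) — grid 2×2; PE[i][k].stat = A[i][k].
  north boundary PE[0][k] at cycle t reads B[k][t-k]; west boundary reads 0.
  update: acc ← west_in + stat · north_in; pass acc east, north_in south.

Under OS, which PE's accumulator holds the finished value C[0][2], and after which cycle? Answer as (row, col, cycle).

OS — PE[0][2] is where C[0][2] collects:
  t=0 PE[0][2]: acc=0 h=0 v=0
  t=1 PE[0][2]: acc=0 h=0 v=0
  t=2 PE[0][2]: acc=9 h=9 v=1
  t=3 PE[0][2]: acc=63 h=6 v=9

(row, col, cycle) = (0, 2, 3)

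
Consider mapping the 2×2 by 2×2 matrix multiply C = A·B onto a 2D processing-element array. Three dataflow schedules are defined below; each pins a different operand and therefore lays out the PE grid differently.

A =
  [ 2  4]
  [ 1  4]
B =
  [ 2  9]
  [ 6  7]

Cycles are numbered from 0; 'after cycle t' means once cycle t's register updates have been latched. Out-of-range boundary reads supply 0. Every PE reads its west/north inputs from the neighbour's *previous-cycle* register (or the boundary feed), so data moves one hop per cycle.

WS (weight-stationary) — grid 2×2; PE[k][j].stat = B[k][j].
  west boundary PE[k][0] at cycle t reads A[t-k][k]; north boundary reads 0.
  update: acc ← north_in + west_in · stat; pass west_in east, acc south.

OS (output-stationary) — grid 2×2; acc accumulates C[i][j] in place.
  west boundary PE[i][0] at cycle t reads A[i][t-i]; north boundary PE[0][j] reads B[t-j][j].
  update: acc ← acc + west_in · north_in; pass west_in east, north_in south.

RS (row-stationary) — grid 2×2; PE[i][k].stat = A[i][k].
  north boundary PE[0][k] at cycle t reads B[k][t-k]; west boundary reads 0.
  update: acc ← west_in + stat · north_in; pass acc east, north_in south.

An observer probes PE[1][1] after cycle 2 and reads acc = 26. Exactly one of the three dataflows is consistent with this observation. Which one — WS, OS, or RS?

Under WS (2×2), PE[1][1]:
  step 0 · PE1,1: acc=0; fwd→0 fwd↓0
  step 1 · PE1,1: acc=0; fwd→0 fwd↓0
  step 2 · PE1,1: acc=46; fwd→4 fwd↓46
Under OS (2×2), PE[1][1]:
  step 0 · PE1,1: acc=0; fwd→0 fwd↓0
  step 1 · PE1,1: acc=0; fwd→0 fwd↓0
  step 2 · PE1,1: acc=9; fwd→1 fwd↓9
Under RS (2×2), PE[1][1]:
  step 0 · PE1,1: acc=0; fwd→0 fwd↓0
  step 1 · PE1,1: acc=0; fwd→0 fwd↓0
  step 2 · PE1,1: acc=26; fwd→26 fwd↓6

dataflow = RS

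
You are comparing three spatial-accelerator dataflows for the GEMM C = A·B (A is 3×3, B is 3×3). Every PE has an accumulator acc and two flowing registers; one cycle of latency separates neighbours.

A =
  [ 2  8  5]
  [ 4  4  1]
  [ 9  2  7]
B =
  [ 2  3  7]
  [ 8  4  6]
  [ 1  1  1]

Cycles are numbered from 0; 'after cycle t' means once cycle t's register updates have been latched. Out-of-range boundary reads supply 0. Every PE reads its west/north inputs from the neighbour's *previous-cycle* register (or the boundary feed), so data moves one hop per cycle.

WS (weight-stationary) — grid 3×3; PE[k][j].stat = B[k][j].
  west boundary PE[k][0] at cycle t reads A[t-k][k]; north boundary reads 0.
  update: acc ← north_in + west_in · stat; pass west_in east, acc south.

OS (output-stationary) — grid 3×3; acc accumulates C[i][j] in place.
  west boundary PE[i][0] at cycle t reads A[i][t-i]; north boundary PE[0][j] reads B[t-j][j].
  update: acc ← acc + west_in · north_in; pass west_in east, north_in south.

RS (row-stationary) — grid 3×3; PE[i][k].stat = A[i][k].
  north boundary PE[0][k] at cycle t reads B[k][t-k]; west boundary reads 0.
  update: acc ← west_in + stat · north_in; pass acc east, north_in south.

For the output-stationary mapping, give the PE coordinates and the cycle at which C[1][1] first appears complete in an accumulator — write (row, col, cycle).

OS: C[1][1] accumulates in PE[1][1]:
  0: (1,1).acc=0  regs=<0,0>
  1: (1,1).acc=0  regs=<0,0>
  2: (1,1).acc=12  regs=<4,3>
  3: (1,1).acc=28  regs=<4,4>
  4: (1,1).acc=29  regs=<1,1>

(row, col, cycle) = (1, 1, 4)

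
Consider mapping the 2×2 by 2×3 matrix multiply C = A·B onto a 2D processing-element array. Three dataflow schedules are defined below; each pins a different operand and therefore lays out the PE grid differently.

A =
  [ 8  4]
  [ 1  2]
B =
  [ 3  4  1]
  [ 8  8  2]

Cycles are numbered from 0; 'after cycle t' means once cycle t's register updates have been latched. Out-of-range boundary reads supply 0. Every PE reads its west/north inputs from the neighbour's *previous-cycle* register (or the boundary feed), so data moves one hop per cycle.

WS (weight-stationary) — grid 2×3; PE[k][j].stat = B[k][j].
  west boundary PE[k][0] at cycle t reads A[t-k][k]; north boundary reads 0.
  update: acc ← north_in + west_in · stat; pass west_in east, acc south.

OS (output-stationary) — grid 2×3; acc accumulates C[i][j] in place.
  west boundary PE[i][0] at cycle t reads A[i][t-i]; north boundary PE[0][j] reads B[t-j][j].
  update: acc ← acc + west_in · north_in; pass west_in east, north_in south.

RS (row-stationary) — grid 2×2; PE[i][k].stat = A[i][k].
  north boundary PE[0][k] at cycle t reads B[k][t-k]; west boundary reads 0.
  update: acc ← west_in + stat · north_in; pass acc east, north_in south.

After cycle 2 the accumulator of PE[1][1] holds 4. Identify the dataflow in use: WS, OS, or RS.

WS [2×3] PE[1][1] across cycles:
  after 0 — PE[1][1] acc=0, pass-E 0, pass-S 0
  after 1 — PE[1][1] acc=0, pass-E 0, pass-S 0
  after 2 — PE[1][1] acc=64, pass-E 4, pass-S 64
OS [2×3] PE[1][1] across cycles:
  after 0 — PE[1][1] acc=0, pass-E 0, pass-S 0
  after 1 — PE[1][1] acc=0, pass-E 0, pass-S 0
  after 2 — PE[1][1] acc=4, pass-E 1, pass-S 4
RS [2×2] PE[1][1] across cycles:
  after 0 — PE[1][1] acc=0, pass-E 0, pass-S 0
  after 1 — PE[1][1] acc=0, pass-E 0, pass-S 0
  after 2 — PE[1][1] acc=19, pass-E 19, pass-S 8

dataflow = OS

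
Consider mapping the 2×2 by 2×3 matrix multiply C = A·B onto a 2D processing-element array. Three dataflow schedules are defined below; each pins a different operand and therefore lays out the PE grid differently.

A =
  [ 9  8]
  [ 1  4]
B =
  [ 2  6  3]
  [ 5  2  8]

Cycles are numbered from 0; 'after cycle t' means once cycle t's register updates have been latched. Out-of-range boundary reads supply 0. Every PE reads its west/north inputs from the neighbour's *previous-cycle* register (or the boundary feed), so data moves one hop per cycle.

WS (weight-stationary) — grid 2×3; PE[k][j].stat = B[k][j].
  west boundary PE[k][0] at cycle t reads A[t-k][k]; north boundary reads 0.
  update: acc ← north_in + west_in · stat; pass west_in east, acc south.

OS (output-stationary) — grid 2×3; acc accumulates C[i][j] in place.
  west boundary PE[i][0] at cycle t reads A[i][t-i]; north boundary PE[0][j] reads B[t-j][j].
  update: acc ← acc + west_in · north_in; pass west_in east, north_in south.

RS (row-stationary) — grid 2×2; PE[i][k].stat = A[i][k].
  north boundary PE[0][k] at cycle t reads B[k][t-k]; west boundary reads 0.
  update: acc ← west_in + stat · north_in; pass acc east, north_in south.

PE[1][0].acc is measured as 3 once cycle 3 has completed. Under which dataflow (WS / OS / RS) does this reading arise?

dataflow = RS

WS (2×3 grid), PE[1][0]:
  cycle 0: PE[1][0] → acc 0, east 0, south 0
  cycle 1: PE[1][0] → acc 58, east 8, south 58
  cycle 2: PE[1][0] → acc 22, east 4, south 22
  cycle 3: PE[1][0] → acc 0, east 0, south 0
OS (2×3 grid), PE[1][0]:
  cycle 0: PE[1][0] → acc 0, east 0, south 0
  cycle 1: PE[1][0] → acc 2, east 1, south 2
  cycle 2: PE[1][0] → acc 22, east 4, south 5
  cycle 3: PE[1][0] → acc 22, east 0, south 0
RS (2×2 grid), PE[1][0]:
  cycle 0: PE[1][0] → acc 0, east 0, south 0
  cycle 1: PE[1][0] → acc 2, east 2, south 2
  cycle 2: PE[1][0] → acc 6, east 6, south 6
  cycle 3: PE[1][0] → acc 3, east 3, south 3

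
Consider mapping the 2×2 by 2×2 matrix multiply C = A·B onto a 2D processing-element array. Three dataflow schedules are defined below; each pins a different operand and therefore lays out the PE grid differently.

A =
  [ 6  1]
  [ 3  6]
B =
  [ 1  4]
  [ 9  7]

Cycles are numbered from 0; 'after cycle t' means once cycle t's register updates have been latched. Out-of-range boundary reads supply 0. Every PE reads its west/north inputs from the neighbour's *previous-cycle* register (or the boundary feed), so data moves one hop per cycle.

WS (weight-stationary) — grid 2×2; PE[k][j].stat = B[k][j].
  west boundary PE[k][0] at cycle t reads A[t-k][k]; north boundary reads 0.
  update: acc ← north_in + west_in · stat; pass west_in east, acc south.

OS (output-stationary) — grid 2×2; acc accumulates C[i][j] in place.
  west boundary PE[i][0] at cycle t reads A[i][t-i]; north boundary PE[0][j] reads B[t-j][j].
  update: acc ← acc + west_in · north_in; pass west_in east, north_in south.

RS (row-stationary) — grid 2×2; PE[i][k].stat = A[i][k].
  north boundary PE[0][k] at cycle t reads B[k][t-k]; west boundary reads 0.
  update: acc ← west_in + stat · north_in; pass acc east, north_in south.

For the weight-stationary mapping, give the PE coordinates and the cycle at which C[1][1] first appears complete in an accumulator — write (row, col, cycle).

(row, col, cycle) = (1, 1, 3)

Under WS, C[1][1] lands at PE[1][1]:
  c0 r1c1: 0 / 0 / 0
  c1 r1c1: 0 / 0 / 0
  c2 r1c1: 31 / 1 / 31
  c3 r1c1: 54 / 6 / 54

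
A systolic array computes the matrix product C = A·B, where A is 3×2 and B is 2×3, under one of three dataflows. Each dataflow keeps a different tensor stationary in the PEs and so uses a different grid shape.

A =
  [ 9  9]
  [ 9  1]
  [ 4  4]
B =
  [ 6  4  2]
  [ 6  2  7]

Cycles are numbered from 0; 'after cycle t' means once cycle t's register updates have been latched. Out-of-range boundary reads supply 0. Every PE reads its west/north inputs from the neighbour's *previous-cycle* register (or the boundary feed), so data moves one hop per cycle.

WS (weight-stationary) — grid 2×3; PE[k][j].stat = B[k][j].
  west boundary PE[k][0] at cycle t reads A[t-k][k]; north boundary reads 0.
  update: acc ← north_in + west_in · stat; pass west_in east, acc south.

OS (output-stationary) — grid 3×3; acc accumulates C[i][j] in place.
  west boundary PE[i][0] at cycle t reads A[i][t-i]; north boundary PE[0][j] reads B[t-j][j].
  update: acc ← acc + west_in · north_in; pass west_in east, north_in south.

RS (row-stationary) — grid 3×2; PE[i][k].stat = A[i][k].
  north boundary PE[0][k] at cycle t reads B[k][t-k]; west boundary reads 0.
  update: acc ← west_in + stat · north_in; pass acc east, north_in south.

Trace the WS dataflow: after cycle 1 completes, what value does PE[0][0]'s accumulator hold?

WS on a 2×3 grid — tracing PE[0][0] and its feeders:
  [0] (0,0) acc=54 (h:9 v:54)
  [1] (0,0) acc=54 (h:9 v:54)

PE[0][0].acc = 54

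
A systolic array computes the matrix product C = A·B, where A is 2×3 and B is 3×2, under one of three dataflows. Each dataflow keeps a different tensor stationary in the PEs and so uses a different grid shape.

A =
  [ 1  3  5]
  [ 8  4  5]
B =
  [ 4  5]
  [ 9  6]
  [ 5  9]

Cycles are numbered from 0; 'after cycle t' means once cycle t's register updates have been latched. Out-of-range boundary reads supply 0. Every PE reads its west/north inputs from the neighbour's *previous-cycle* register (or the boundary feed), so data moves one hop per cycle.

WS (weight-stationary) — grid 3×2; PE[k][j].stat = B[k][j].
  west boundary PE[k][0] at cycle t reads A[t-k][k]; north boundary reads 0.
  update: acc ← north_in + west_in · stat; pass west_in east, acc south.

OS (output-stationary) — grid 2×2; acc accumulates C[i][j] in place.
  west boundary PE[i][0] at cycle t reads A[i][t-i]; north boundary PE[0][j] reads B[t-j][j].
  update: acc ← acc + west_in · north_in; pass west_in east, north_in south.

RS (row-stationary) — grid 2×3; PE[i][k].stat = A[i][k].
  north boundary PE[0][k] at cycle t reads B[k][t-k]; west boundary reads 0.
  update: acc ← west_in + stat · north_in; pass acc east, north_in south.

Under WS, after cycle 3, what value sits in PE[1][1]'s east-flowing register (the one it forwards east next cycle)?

WS on a 3×2 grid — tracing PE[1][1] and its feeders:
  after 0 — PE[0][1] acc=0, pass-E 0, pass-S 0
  after 0 — PE[1][0] acc=0, pass-E 0, pass-S 0
  after 0 — PE[1][1] acc=0, pass-E 0, pass-S 0
  after 1 — PE[0][1] acc=5, pass-E 1, pass-S 5
  after 1 — PE[1][0] acc=31, pass-E 3, pass-S 31
  after 1 — PE[1][1] acc=0, pass-E 0, pass-S 0
  after 2 — PE[0][1] acc=40, pass-E 8, pass-S 40
  after 2 — PE[1][0] acc=68, pass-E 4, pass-S 68
  after 2 — PE[1][1] acc=23, pass-E 3, pass-S 23
  after 3 — PE[0][1] acc=0, pass-E 0, pass-S 0
  after 3 — PE[1][0] acc=0, pass-E 0, pass-S 0
  after 3 — PE[1][1] acc=64, pass-E 4, pass-S 64

register = 4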